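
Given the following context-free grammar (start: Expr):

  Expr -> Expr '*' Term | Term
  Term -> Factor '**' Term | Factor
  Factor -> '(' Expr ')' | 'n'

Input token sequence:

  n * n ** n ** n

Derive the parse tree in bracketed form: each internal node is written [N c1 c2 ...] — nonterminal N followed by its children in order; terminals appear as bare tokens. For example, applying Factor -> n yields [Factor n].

Expr
Expr * Term
Term * Term
Factor * Term
n * Term
n * Factor ** Term
n * n ** Term
n * n ** Factor ** Term
n * n ** n ** Term
n * n ** n ** Factor
n * n ** n ** n

[Expr [Expr [Term [Factor n]]] * [Term [Factor n] ** [Term [Factor n] ** [Term [Factor n]]]]]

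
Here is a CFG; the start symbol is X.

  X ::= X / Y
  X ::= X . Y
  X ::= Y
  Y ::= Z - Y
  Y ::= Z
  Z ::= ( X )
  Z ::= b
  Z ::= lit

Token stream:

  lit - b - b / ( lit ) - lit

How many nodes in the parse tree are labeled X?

3

[X [X [Y [Z lit] - [Y [Z b] - [Y [Z b]]]]] / [Y [Z ( [X [Y [Z lit]]] )] - [Y [Z lit]]]]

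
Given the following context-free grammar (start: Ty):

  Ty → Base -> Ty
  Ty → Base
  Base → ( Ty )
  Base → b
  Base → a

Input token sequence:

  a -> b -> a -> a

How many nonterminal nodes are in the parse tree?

8

[Ty [Base a] -> [Ty [Base b] -> [Ty [Base a] -> [Ty [Base a]]]]]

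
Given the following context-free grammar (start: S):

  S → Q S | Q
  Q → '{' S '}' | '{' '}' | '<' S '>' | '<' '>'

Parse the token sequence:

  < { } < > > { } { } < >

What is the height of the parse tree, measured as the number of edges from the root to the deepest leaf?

[S [Q < [S [Q { }] [S [Q < >]]] >] [S [Q { }] [S [Q { }] [S [Q < >]]]]]

5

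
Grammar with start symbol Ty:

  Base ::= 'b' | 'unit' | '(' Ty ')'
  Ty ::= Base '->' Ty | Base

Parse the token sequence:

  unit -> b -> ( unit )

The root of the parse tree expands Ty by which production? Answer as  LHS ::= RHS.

[Ty [Base unit] -> [Ty [Base b] -> [Ty [Base ( [Ty [Base unit]] )]]]]

Ty ::= Base '->' Ty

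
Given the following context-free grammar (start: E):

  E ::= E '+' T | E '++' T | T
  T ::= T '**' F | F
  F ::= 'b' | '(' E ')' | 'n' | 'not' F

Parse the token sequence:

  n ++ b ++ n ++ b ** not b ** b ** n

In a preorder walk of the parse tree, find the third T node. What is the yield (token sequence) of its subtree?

n

[E [E [E [E [T [F n]]] ++ [T [F b]]] ++ [T [F n]]] ++ [T [T [T [T [F b]] ** [F not [F b]]] ** [F b]] ** [F n]]]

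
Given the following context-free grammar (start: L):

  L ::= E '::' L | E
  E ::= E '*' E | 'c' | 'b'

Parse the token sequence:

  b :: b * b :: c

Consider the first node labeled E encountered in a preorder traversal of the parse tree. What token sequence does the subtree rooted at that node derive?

b

[L [E b] :: [L [E [E b] * [E b]] :: [L [E c]]]]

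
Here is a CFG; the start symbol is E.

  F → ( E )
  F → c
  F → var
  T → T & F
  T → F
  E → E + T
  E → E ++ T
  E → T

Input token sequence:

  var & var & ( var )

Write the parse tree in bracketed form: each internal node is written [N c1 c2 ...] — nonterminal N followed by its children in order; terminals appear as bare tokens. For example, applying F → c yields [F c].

E
T
T & F
T & F & F
F & F & F
var & F & F
var & var & F
var & var & ( E )
var & var & ( T )
var & var & ( F )
var & var & ( var )

[E [T [T [T [F var]] & [F var]] & [F ( [E [T [F var]]] )]]]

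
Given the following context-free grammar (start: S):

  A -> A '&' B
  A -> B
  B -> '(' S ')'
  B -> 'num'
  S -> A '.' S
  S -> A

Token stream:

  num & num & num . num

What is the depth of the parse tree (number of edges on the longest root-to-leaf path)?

5

[S [A [A [A [B num]] & [B num]] & [B num]] . [S [A [B num]]]]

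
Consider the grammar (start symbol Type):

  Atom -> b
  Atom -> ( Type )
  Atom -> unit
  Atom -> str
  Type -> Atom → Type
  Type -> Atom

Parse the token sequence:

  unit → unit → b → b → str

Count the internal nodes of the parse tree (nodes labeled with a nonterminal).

10

[Type [Atom unit] → [Type [Atom unit] → [Type [Atom b] → [Type [Atom b] → [Type [Atom str]]]]]]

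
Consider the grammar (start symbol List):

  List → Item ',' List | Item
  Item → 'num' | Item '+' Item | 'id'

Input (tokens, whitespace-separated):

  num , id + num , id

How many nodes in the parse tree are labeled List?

[List [Item num] , [List [Item [Item id] + [Item num]] , [List [Item id]]]]

3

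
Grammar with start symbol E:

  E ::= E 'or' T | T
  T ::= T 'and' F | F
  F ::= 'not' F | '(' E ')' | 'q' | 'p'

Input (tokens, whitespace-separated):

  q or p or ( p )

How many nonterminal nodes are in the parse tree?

[E [E [E [T [F q]]] or [T [F p]]] or [T [F ( [E [T [F p]]] )]]]

12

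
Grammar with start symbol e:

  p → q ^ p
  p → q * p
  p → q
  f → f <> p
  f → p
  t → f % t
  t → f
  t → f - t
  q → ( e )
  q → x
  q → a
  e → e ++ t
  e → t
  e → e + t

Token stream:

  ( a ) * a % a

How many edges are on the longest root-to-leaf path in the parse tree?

[e [t [f [p [q ( [e [t [f [p [q a]]]]] )] * [p [q a]]]] % [t [f [p [q a]]]]]]

10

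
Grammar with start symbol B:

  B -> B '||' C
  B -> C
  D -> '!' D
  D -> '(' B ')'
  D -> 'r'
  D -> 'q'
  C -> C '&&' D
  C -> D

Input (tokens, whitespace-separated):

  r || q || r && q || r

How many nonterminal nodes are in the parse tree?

[B [B [B [B [C [D r]]] || [C [D q]]] || [C [C [D r]] && [D q]]] || [C [D r]]]

14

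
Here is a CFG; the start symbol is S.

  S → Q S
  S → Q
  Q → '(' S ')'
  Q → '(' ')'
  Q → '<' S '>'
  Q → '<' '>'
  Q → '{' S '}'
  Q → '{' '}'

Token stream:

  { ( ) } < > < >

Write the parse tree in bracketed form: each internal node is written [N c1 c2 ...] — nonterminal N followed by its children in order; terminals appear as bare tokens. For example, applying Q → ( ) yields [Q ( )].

[S [Q { [S [Q ( )]] }] [S [Q < >] [S [Q < >]]]]

S
Q S
{ S } S
{ Q } S
{ ( ) } S
{ ( ) } Q S
{ ( ) } < > S
{ ( ) } < > Q
{ ( ) } < > < >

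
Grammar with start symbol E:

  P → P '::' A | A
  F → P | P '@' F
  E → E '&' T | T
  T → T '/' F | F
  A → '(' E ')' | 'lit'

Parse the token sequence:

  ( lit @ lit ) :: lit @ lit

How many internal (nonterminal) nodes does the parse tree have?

18

[E [T [F [P [P [A ( [E [T [F [P [A lit]] @ [F [P [A lit]]]]]] )]] :: [A lit]] @ [F [P [A lit]]]]]]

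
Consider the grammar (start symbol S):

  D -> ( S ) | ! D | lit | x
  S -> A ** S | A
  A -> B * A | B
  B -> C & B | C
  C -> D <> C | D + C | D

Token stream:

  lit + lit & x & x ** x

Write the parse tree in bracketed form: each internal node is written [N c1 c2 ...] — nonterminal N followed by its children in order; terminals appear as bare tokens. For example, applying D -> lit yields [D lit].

S
A ** S
B ** S
C & B ** S
D + C & B ** S
lit + C & B ** S
lit + D & B ** S
lit + lit & B ** S
lit + lit & C & B ** S
lit + lit & D & B ** S
lit + lit & x & B ** S
lit + lit & x & C ** S
lit + lit & x & D ** S
lit + lit & x & x ** S
lit + lit & x & x ** A
lit + lit & x & x ** B
lit + lit & x & x ** C
lit + lit & x & x ** D
lit + lit & x & x ** x

[S [A [B [C [D lit] + [C [D lit]]] & [B [C [D x]] & [B [C [D x]]]]]] ** [S [A [B [C [D x]]]]]]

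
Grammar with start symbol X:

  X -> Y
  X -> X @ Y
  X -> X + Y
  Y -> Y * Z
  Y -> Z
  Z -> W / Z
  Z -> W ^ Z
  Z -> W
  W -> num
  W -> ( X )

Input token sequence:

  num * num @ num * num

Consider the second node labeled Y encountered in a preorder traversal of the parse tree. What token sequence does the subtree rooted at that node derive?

num

[X [X [Y [Y [Z [W num]]] * [Z [W num]]]] @ [Y [Y [Z [W num]]] * [Z [W num]]]]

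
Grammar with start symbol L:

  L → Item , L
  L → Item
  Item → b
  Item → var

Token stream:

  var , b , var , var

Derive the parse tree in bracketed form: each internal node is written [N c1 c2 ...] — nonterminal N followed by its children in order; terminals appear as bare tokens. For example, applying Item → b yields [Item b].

L
Item , L
var , L
var , Item , L
var , b , L
var , b , Item , L
var , b , var , L
var , b , var , Item
var , b , var , var

[L [Item var] , [L [Item b] , [L [Item var] , [L [Item var]]]]]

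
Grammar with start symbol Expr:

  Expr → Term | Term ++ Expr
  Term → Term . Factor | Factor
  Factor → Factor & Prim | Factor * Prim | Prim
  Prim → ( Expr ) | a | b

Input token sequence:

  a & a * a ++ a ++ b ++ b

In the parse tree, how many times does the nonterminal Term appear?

[Expr [Term [Factor [Factor [Factor [Prim a]] & [Prim a]] * [Prim a]]] ++ [Expr [Term [Factor [Prim a]]] ++ [Expr [Term [Factor [Prim b]]] ++ [Expr [Term [Factor [Prim b]]]]]]]

4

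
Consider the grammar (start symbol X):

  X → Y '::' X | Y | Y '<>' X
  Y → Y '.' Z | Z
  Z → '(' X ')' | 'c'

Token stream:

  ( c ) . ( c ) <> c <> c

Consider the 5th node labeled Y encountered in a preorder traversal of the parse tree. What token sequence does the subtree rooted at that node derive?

[X [Y [Y [Z ( [X [Y [Z c]]] )]] . [Z ( [X [Y [Z c]]] )]] <> [X [Y [Z c]] <> [X [Y [Z c]]]]]

c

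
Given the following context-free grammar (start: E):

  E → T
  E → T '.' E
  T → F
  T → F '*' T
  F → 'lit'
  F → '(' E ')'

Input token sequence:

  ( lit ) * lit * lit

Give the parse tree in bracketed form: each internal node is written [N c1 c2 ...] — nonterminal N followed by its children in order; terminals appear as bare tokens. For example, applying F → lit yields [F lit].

E
T
F * T
( E ) * T
( T ) * T
( F ) * T
( lit ) * T
( lit ) * F * T
( lit ) * lit * T
( lit ) * lit * F
( lit ) * lit * lit

[E [T [F ( [E [T [F lit]]] )] * [T [F lit] * [T [F lit]]]]]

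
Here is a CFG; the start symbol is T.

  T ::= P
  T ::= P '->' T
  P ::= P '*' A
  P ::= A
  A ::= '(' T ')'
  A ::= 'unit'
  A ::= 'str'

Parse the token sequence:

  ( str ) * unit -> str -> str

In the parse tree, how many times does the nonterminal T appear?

[T [P [P [A ( [T [P [A str]]] )]] * [A unit]] -> [T [P [A str]] -> [T [P [A str]]]]]

4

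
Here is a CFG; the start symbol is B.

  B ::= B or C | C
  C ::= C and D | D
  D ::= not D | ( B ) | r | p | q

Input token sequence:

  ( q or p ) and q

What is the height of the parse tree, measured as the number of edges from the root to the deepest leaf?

[B [C [C [D ( [B [B [C [D q]]] or [C [D p]]] )]] and [D q]]]

8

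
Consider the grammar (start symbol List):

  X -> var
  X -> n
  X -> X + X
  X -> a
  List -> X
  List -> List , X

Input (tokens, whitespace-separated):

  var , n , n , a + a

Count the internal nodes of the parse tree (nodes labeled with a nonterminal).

[List [List [List [List [X var]] , [X n]] , [X n]] , [X [X a] + [X a]]]

10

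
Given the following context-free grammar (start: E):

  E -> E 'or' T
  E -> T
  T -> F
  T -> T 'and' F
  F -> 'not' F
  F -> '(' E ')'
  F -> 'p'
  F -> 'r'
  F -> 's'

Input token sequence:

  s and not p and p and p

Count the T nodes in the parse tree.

4

[E [T [T [T [T [F s]] and [F not [F p]]] and [F p]] and [F p]]]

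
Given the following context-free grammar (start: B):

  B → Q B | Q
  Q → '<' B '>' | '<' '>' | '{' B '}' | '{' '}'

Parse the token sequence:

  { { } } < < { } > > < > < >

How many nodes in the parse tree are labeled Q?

7

[B [Q { [B [Q { }]] }] [B [Q < [B [Q < [B [Q { }]] >]] >] [B [Q < >] [B [Q < >]]]]]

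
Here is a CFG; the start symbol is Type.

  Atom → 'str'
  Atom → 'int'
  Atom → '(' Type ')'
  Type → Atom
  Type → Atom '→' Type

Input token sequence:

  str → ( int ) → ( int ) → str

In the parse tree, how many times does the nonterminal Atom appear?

6

[Type [Atom str] → [Type [Atom ( [Type [Atom int]] )] → [Type [Atom ( [Type [Atom int]] )] → [Type [Atom str]]]]]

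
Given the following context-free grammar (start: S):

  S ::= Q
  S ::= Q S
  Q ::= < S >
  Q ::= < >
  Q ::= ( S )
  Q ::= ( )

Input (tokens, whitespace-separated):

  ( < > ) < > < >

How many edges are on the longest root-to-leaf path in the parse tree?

[S [Q ( [S [Q < >]] )] [S [Q < >] [S [Q < >]]]]

4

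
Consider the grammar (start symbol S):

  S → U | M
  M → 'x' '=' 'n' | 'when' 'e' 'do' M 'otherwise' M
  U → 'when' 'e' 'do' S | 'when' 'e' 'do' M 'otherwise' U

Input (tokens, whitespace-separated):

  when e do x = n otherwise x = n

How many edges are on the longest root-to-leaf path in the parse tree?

[S [M when e do [M x = n] otherwise [M x = n]]]

3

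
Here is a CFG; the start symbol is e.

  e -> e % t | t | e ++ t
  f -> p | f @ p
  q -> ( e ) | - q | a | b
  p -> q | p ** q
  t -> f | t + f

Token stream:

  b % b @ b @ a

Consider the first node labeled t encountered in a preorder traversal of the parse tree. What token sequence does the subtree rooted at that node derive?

[e [e [t [f [p [q b]]]]] % [t [f [f [f [p [q b]]] @ [p [q b]]] @ [p [q a]]]]]

b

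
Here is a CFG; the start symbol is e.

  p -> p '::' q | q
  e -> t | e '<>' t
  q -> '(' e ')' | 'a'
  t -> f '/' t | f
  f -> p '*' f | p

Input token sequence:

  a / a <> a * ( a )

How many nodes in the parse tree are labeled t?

[e [e [t [f [p [q a]]] / [t [f [p [q a]]]]]] <> [t [f [p [q a]] * [f [p [q ( [e [t [f [p [q a]]]]] )]]]]]]

4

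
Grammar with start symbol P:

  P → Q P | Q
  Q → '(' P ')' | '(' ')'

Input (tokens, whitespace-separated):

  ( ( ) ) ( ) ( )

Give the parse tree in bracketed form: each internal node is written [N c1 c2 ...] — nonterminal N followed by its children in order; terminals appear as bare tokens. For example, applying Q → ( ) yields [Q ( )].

[P [Q ( [P [Q ( )]] )] [P [Q ( )] [P [Q ( )]]]]

P
Q P
( P ) P
( Q ) P
( ( ) ) P
( ( ) ) Q P
( ( ) ) ( ) P
( ( ) ) ( ) Q
( ( ) ) ( ) ( )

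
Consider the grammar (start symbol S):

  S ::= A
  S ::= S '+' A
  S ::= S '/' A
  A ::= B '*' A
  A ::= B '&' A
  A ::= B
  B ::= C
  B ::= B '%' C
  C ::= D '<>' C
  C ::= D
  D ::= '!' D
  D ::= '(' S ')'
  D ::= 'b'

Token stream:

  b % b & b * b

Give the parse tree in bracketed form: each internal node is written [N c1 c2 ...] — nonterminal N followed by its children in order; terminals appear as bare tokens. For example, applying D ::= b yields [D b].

S
A
B & A
B % C & A
C % C & A
D % C & A
b % C & A
b % D & A
b % b & A
b % b & B * A
b % b & C * A
b % b & D * A
b % b & b * A
b % b & b * B
b % b & b * C
b % b & b * D
b % b & b * b

[S [A [B [B [C [D b]]] % [C [D b]]] & [A [B [C [D b]]] * [A [B [C [D b]]]]]]]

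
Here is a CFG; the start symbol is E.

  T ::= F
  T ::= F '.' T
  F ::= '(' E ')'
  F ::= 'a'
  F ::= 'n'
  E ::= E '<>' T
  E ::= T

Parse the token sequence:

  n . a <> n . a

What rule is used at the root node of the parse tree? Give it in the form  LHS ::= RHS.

E ::= E '<>' T

[E [E [T [F n] . [T [F a]]]] <> [T [F n] . [T [F a]]]]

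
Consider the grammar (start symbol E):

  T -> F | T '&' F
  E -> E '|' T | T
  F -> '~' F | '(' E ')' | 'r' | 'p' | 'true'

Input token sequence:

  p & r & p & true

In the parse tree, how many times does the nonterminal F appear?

4

[E [T [T [T [T [F p]] & [F r]] & [F p]] & [F true]]]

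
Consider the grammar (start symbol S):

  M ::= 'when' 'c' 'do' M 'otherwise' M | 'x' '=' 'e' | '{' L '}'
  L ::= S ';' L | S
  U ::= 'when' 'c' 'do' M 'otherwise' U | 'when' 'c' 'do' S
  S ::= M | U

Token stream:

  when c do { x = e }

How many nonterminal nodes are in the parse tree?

7

[S [U when c do [S [M { [L [S [M x = e]]] }]]]]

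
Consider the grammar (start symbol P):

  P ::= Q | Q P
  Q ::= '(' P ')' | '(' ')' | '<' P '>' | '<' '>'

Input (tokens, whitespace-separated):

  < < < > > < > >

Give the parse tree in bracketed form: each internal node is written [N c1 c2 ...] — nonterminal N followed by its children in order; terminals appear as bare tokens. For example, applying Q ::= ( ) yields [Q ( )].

P
Q
< P >
< Q P >
< < P > P >
< < Q > P >
< < < > > P >
< < < > > Q >
< < < > > < > >

[P [Q < [P [Q < [P [Q < >]] >] [P [Q < >]]] >]]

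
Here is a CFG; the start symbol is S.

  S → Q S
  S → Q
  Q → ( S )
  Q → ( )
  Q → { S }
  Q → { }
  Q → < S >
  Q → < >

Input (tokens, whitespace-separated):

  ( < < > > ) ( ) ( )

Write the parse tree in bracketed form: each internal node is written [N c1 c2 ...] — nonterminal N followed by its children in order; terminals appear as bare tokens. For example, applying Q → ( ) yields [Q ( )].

[S [Q ( [S [Q < [S [Q < >]] >]] )] [S [Q ( )] [S [Q ( )]]]]

S
Q S
( S ) S
( Q ) S
( < S > ) S
( < Q > ) S
( < < > > ) S
( < < > > ) Q S
( < < > > ) ( ) S
( < < > > ) ( ) Q
( < < > > ) ( ) ( )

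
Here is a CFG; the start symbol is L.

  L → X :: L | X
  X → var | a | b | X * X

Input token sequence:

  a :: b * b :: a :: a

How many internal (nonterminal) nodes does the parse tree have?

[L [X a] :: [L [X [X b] * [X b]] :: [L [X a] :: [L [X a]]]]]

10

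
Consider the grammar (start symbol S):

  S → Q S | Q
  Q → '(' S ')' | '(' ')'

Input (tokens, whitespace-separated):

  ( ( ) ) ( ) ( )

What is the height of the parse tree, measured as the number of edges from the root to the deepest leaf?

4

[S [Q ( [S [Q ( )]] )] [S [Q ( )] [S [Q ( )]]]]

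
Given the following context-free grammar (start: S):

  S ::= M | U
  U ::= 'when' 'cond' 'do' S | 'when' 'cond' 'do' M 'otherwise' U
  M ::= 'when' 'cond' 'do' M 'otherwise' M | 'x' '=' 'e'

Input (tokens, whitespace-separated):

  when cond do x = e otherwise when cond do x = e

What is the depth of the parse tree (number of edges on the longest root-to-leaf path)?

5

[S [U when cond do [M x = e] otherwise [U when cond do [S [M x = e]]]]]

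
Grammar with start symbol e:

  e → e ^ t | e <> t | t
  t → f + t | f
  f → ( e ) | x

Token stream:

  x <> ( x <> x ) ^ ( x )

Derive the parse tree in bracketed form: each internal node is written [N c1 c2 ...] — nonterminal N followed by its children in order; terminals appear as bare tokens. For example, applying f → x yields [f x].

[e [e [e [t [f x]]] <> [t [f ( [e [e [t [f x]]] <> [t [f x]]] )]]] ^ [t [f ( [e [t [f x]]] )]]]

e
e ^ t
e <> t ^ t
t <> t ^ t
f <> t ^ t
x <> t ^ t
x <> f ^ t
x <> ( e ) ^ t
x <> ( e <> t ) ^ t
x <> ( t <> t ) ^ t
x <> ( f <> t ) ^ t
x <> ( x <> t ) ^ t
x <> ( x <> f ) ^ t
x <> ( x <> x ) ^ t
x <> ( x <> x ) ^ f
x <> ( x <> x ) ^ ( e )
x <> ( x <> x ) ^ ( t )
x <> ( x <> x ) ^ ( f )
x <> ( x <> x ) ^ ( x )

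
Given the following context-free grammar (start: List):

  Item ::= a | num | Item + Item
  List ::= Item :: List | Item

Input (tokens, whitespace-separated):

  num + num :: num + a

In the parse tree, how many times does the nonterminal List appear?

2

[List [Item [Item num] + [Item num]] :: [List [Item [Item num] + [Item a]]]]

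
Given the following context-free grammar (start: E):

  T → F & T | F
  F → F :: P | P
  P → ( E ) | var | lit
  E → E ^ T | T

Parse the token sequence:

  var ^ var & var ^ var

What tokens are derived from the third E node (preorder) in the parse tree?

[E [E [E [T [F [P var]]]] ^ [T [F [P var]] & [T [F [P var]]]]] ^ [T [F [P var]]]]

var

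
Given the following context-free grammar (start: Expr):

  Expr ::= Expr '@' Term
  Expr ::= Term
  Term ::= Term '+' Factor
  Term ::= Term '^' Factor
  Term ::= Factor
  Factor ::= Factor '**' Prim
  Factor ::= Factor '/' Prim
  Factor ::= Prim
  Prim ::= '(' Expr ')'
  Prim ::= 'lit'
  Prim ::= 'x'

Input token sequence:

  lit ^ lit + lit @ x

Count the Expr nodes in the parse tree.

[Expr [Expr [Term [Term [Term [Factor [Prim lit]]] ^ [Factor [Prim lit]]] + [Factor [Prim lit]]]] @ [Term [Factor [Prim x]]]]

2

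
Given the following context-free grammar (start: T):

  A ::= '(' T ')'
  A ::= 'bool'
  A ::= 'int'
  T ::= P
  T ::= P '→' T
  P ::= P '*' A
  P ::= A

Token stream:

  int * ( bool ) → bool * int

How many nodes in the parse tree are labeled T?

[T [P [P [A int]] * [A ( [T [P [A bool]]] )]] → [T [P [P [A bool]] * [A int]]]]

3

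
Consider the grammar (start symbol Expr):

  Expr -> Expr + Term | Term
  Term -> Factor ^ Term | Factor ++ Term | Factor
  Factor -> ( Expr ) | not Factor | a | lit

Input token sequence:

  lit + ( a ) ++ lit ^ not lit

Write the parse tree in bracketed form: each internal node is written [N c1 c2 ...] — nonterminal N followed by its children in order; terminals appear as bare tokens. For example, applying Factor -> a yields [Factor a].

[Expr [Expr [Term [Factor lit]]] + [Term [Factor ( [Expr [Term [Factor a]]] )] ++ [Term [Factor lit] ^ [Term [Factor not [Factor lit]]]]]]

Expr
Expr + Term
Term + Term
Factor + Term
lit + Term
lit + Factor ++ Term
lit + ( Expr ) ++ Term
lit + ( Term ) ++ Term
lit + ( Factor ) ++ Term
lit + ( a ) ++ Term
lit + ( a ) ++ Factor ^ Term
lit + ( a ) ++ lit ^ Term
lit + ( a ) ++ lit ^ Factor
lit + ( a ) ++ lit ^ not Factor
lit + ( a ) ++ lit ^ not lit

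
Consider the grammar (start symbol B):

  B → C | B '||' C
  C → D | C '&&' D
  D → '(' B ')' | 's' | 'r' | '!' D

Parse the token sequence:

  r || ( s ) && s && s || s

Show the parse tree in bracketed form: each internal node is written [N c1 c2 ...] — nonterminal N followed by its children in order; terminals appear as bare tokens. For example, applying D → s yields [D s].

[B [B [B [C [D r]]] || [C [C [C [D ( [B [C [D s]]] )]] && [D s]] && [D s]]] || [C [D s]]]

B
B || C
B || C || C
C || C || C
D || C || C
r || C || C
r || C && D || C
r || C && D && D || C
r || D && D && D || C
r || ( B ) && D && D || C
r || ( C ) && D && D || C
r || ( D ) && D && D || C
r || ( s ) && D && D || C
r || ( s ) && s && D || C
r || ( s ) && s && s || C
r || ( s ) && s && s || D
r || ( s ) && s && s || s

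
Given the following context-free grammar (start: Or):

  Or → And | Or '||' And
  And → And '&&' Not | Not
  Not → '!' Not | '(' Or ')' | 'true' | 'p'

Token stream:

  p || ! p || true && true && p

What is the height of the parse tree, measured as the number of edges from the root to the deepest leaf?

5

[Or [Or [Or [And [Not p]]] || [And [Not ! [Not p]]]] || [And [And [And [Not true]] && [Not true]] && [Not p]]]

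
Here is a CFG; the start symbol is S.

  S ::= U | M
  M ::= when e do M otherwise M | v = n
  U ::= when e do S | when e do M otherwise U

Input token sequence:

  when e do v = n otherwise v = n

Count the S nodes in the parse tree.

[S [M when e do [M v = n] otherwise [M v = n]]]

1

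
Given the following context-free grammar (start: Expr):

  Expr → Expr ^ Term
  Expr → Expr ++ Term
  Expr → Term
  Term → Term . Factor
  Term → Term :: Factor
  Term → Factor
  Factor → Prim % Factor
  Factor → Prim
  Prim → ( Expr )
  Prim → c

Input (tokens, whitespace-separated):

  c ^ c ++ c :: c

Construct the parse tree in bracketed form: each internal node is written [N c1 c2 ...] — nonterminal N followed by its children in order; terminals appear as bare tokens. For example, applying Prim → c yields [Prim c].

Expr
Expr ++ Term
Expr ^ Term ++ Term
Term ^ Term ++ Term
Factor ^ Term ++ Term
Prim ^ Term ++ Term
c ^ Term ++ Term
c ^ Factor ++ Term
c ^ Prim ++ Term
c ^ c ++ Term
c ^ c ++ Term :: Factor
c ^ c ++ Factor :: Factor
c ^ c ++ Prim :: Factor
c ^ c ++ c :: Factor
c ^ c ++ c :: Prim
c ^ c ++ c :: c

[Expr [Expr [Expr [Term [Factor [Prim c]]]] ^ [Term [Factor [Prim c]]]] ++ [Term [Term [Factor [Prim c]]] :: [Factor [Prim c]]]]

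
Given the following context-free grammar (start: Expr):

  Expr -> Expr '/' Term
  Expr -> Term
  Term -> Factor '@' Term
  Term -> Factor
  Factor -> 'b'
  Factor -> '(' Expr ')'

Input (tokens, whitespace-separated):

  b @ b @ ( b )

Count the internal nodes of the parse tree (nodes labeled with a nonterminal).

[Expr [Term [Factor b] @ [Term [Factor b] @ [Term [Factor ( [Expr [Term [Factor b]]] )]]]]]

10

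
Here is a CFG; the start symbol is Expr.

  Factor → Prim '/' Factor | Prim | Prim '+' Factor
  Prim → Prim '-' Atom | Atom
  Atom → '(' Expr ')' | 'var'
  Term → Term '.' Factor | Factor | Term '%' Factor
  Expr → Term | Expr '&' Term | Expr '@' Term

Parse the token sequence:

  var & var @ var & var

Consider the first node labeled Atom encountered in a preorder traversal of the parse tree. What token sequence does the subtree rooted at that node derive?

var

[Expr [Expr [Expr [Expr [Term [Factor [Prim [Atom var]]]]] & [Term [Factor [Prim [Atom var]]]]] @ [Term [Factor [Prim [Atom var]]]]] & [Term [Factor [Prim [Atom var]]]]]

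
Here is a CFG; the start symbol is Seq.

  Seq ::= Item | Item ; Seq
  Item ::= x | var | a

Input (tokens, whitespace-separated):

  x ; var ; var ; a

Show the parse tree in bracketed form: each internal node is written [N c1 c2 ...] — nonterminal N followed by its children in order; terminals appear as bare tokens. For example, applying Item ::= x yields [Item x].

Seq
Item ; Seq
x ; Seq
x ; Item ; Seq
x ; var ; Seq
x ; var ; Item ; Seq
x ; var ; var ; Seq
x ; var ; var ; Item
x ; var ; var ; a

[Seq [Item x] ; [Seq [Item var] ; [Seq [Item var] ; [Seq [Item a]]]]]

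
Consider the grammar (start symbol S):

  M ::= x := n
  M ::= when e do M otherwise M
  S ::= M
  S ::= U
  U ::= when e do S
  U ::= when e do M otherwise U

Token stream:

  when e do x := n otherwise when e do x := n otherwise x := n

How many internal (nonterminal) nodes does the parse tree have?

[S [M when e do [M x := n] otherwise [M when e do [M x := n] otherwise [M x := n]]]]

6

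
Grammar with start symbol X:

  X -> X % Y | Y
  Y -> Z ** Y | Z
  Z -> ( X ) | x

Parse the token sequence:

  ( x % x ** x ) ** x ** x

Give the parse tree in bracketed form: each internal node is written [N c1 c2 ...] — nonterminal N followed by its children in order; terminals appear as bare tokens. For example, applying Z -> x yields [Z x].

[X [Y [Z ( [X [X [Y [Z x]]] % [Y [Z x] ** [Y [Z x]]]] )] ** [Y [Z x] ** [Y [Z x]]]]]

X
Y
Z ** Y
( X ) ** Y
( X % Y ) ** Y
( Y % Y ) ** Y
( Z % Y ) ** Y
( x % Y ) ** Y
( x % Z ** Y ) ** Y
( x % x ** Y ) ** Y
( x % x ** Z ) ** Y
( x % x ** x ) ** Y
( x % x ** x ) ** Z ** Y
( x % x ** x ) ** x ** Y
( x % x ** x ) ** x ** Z
( x % x ** x ) ** x ** x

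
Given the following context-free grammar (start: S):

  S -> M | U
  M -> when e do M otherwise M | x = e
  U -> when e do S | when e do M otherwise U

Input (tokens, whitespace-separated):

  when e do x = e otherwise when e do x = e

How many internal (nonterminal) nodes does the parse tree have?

6

[S [U when e do [M x = e] otherwise [U when e do [S [M x = e]]]]]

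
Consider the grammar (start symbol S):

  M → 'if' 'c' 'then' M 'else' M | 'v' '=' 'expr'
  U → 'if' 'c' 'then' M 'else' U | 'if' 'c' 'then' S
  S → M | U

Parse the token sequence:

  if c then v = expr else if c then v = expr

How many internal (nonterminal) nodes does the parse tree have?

[S [U if c then [M v = expr] else [U if c then [S [M v = expr]]]]]

6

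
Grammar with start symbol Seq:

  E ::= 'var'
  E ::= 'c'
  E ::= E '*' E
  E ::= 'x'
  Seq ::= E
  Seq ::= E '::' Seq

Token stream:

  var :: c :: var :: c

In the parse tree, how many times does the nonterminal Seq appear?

[Seq [E var] :: [Seq [E c] :: [Seq [E var] :: [Seq [E c]]]]]

4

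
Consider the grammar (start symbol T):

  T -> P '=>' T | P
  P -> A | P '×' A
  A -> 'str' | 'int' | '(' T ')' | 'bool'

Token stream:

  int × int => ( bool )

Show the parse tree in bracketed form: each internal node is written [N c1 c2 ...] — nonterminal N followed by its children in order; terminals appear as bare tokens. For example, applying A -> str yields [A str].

[T [P [P [A int]] × [A int]] => [T [P [A ( [T [P [A bool]]] )]]]]

T
P => T
P × A => T
A × A => T
int × A => T
int × int => T
int × int => P
int × int => A
int × int => ( T )
int × int => ( P )
int × int => ( A )
int × int => ( bool )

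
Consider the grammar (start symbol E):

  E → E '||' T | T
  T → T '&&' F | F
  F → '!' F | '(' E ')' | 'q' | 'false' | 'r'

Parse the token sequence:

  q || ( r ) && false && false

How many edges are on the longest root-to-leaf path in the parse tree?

[E [E [T [F q]]] || [T [T [T [F ( [E [T [F r]]] )]] && [F false]] && [F false]]]

8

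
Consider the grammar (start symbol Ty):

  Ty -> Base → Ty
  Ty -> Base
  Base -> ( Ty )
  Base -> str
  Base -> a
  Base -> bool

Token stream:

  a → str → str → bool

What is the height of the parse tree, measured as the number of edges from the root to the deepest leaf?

[Ty [Base a] → [Ty [Base str] → [Ty [Base str] → [Ty [Base bool]]]]]

5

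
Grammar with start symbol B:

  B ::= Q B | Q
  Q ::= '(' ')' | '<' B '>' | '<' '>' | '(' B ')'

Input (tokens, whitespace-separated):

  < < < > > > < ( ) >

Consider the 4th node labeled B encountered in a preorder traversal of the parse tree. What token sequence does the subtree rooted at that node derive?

< ( ) >

[B [Q < [B [Q < [B [Q < >]] >]] >] [B [Q < [B [Q ( )]] >]]]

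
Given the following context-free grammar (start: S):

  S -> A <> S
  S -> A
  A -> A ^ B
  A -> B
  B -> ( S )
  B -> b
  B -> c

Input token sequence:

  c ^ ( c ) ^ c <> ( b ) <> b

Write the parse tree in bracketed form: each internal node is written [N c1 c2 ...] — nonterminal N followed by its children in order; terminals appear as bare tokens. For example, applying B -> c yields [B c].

[S [A [A [A [B c]] ^ [B ( [S [A [B c]]] )]] ^ [B c]] <> [S [A [B ( [S [A [B b]]] )]] <> [S [A [B b]]]]]

S
A <> S
A ^ B <> S
A ^ B ^ B <> S
B ^ B ^ B <> S
c ^ B ^ B <> S
c ^ ( S ) ^ B <> S
c ^ ( A ) ^ B <> S
c ^ ( B ) ^ B <> S
c ^ ( c ) ^ B <> S
c ^ ( c ) ^ c <> S
c ^ ( c ) ^ c <> A <> S
c ^ ( c ) ^ c <> B <> S
c ^ ( c ) ^ c <> ( S ) <> S
c ^ ( c ) ^ c <> ( A ) <> S
c ^ ( c ) ^ c <> ( B ) <> S
c ^ ( c ) ^ c <> ( b ) <> S
c ^ ( c ) ^ c <> ( b ) <> A
c ^ ( c ) ^ c <> ( b ) <> B
c ^ ( c ) ^ c <> ( b ) <> b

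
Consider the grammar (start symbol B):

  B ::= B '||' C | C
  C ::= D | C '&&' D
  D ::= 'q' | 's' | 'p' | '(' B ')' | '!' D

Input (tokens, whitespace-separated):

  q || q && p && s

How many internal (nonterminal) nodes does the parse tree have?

10

[B [B [C [D q]]] || [C [C [C [D q]] && [D p]] && [D s]]]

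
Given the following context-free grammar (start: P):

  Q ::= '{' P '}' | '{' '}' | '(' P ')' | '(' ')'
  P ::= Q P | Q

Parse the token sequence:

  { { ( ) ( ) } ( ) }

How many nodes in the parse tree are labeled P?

5

[P [Q { [P [Q { [P [Q ( )] [P [Q ( )]]] }] [P [Q ( )]]] }]]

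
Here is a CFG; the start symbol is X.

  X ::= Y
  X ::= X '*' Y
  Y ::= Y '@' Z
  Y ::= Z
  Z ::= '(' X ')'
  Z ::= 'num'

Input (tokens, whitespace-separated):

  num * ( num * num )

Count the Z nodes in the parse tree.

[X [X [Y [Z num]]] * [Y [Z ( [X [X [Y [Z num]]] * [Y [Z num]]] )]]]

4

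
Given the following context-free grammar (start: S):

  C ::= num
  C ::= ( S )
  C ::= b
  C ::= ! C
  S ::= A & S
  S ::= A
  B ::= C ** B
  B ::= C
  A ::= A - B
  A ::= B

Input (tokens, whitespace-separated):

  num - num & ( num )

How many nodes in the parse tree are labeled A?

4

[S [A [A [B [C num]]] - [B [C num]]] & [S [A [B [C ( [S [A [B [C num]]]] )]]]]]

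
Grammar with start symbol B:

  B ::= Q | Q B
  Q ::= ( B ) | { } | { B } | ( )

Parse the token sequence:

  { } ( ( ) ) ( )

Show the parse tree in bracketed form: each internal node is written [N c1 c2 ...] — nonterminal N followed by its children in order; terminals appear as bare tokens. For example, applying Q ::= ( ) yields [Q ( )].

B
Q B
{ } B
{ } Q B
{ } ( B ) B
{ } ( Q ) B
{ } ( ( ) ) B
{ } ( ( ) ) Q
{ } ( ( ) ) ( )

[B [Q { }] [B [Q ( [B [Q ( )]] )] [B [Q ( )]]]]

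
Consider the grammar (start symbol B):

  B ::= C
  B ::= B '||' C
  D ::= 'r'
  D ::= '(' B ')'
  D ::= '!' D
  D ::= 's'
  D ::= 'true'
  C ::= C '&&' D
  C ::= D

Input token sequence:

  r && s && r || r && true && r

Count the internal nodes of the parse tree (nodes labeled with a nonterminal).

14

[B [B [C [C [C [D r]] && [D s]] && [D r]]] || [C [C [C [D r]] && [D true]] && [D r]]]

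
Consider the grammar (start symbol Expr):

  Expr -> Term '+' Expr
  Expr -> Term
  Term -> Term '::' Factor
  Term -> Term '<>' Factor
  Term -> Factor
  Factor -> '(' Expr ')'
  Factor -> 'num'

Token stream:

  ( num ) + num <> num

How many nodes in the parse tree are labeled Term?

[Expr [Term [Factor ( [Expr [Term [Factor num]]] )]] + [Expr [Term [Term [Factor num]] <> [Factor num]]]]

4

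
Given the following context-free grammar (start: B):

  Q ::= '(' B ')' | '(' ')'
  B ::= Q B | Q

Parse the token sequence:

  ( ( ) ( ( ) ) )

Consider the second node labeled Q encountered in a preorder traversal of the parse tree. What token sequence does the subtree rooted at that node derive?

( )

[B [Q ( [B [Q ( )] [B [Q ( [B [Q ( )]] )]]] )]]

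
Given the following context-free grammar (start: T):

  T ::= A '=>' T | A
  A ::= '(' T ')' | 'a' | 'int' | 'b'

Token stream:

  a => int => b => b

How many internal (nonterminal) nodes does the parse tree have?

[T [A a] => [T [A int] => [T [A b] => [T [A b]]]]]

8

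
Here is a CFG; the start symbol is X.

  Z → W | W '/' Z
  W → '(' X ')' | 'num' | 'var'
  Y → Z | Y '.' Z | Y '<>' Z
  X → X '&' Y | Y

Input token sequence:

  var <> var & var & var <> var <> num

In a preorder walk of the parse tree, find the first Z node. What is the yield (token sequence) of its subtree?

var

[X [X [X [Y [Y [Z [W var]]] <> [Z [W var]]]] & [Y [Z [W var]]]] & [Y [Y [Y [Z [W var]]] <> [Z [W var]]] <> [Z [W num]]]]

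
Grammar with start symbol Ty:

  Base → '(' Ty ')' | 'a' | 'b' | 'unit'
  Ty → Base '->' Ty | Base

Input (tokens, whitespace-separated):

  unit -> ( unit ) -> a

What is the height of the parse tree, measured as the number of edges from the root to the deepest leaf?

[Ty [Base unit] -> [Ty [Base ( [Ty [Base unit]] )] -> [Ty [Base a]]]]

5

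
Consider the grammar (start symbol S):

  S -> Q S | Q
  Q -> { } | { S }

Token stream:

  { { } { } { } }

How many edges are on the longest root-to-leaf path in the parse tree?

6

[S [Q { [S [Q { }] [S [Q { }] [S [Q { }]]]] }]]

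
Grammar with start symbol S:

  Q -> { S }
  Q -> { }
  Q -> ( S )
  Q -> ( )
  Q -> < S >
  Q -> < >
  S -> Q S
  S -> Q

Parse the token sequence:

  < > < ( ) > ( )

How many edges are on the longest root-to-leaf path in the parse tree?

5

[S [Q < >] [S [Q < [S [Q ( )]] >] [S [Q ( )]]]]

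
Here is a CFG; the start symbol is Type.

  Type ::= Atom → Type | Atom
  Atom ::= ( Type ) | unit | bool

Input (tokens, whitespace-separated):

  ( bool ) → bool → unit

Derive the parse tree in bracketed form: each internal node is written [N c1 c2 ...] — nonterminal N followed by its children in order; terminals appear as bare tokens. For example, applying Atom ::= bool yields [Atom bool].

Type
Atom → Type
( Type ) → Type
( Atom ) → Type
( bool ) → Type
( bool ) → Atom → Type
( bool ) → bool → Type
( bool ) → bool → Atom
( bool ) → bool → unit

[Type [Atom ( [Type [Atom bool]] )] → [Type [Atom bool] → [Type [Atom unit]]]]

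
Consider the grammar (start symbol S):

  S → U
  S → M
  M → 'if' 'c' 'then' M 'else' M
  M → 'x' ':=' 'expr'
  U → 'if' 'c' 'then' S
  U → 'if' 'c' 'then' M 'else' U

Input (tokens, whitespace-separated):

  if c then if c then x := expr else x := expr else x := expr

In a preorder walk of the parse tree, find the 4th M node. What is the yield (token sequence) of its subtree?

[S [M if c then [M if c then [M x := expr] else [M x := expr]] else [M x := expr]]]

x := expr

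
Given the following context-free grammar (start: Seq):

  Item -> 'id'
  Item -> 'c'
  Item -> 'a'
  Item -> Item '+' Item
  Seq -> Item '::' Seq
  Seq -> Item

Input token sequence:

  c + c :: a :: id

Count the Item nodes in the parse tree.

5

[Seq [Item [Item c] + [Item c]] :: [Seq [Item a] :: [Seq [Item id]]]]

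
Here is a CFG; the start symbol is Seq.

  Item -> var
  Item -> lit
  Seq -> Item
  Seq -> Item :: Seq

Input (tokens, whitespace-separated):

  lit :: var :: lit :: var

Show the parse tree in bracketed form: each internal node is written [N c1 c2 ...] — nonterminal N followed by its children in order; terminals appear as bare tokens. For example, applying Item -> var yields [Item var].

[Seq [Item lit] :: [Seq [Item var] :: [Seq [Item lit] :: [Seq [Item var]]]]]

Seq
Item :: Seq
lit :: Seq
lit :: Item :: Seq
lit :: var :: Seq
lit :: var :: Item :: Seq
lit :: var :: lit :: Seq
lit :: var :: lit :: Item
lit :: var :: lit :: var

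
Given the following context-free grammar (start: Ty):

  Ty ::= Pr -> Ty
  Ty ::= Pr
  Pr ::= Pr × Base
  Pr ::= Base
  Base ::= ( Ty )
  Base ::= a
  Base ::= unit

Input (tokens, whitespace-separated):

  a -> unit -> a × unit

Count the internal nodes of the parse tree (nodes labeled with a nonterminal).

11

[Ty [Pr [Base a]] -> [Ty [Pr [Base unit]] -> [Ty [Pr [Pr [Base a]] × [Base unit]]]]]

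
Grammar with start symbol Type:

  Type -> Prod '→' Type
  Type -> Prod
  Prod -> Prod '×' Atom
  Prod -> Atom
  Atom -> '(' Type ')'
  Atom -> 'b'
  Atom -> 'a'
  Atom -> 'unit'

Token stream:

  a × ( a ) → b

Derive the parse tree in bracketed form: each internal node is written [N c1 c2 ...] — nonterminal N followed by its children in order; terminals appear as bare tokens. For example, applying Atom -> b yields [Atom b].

Type
Prod → Type
Prod × Atom → Type
Atom × Atom → Type
a × Atom → Type
a × ( Type ) → Type
a × ( Prod ) → Type
a × ( Atom ) → Type
a × ( a ) → Type
a × ( a ) → Prod
a × ( a ) → Atom
a × ( a ) → b

[Type [Prod [Prod [Atom a]] × [Atom ( [Type [Prod [Atom a]]] )]] → [Type [Prod [Atom b]]]]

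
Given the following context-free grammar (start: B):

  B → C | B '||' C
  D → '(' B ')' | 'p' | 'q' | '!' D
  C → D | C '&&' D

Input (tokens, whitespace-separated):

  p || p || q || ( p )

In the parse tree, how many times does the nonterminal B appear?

[B [B [B [B [C [D p]]] || [C [D p]]] || [C [D q]]] || [C [D ( [B [C [D p]]] )]]]

5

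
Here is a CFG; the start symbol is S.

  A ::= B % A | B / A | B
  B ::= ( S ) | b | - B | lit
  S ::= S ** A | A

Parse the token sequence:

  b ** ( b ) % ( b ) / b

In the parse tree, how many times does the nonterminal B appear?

[S [S [A [B b]]] ** [A [B ( [S [A [B b]]] )] % [A [B ( [S [A [B b]]] )] / [A [B b]]]]]

6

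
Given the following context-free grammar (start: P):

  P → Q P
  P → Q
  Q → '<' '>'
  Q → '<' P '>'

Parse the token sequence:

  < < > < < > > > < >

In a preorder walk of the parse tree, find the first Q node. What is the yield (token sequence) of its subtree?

[P [Q < [P [Q < >] [P [Q < [P [Q < >]] >]]] >] [P [Q < >]]]

< < > < < > > >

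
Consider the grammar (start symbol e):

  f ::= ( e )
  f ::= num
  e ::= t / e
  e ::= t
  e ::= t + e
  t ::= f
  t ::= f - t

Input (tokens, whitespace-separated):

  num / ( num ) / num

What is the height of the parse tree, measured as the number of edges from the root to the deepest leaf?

7

[e [t [f num]] / [e [t [f ( [e [t [f num]]] )]] / [e [t [f num]]]]]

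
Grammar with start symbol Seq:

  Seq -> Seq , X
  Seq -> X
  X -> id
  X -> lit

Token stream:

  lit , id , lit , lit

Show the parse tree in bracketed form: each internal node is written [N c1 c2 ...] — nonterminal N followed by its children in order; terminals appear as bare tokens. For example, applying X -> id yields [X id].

[Seq [Seq [Seq [Seq [X lit]] , [X id]] , [X lit]] , [X lit]]

Seq
Seq , X
Seq , X , X
Seq , X , X , X
X , X , X , X
lit , X , X , X
lit , id , X , X
lit , id , lit , X
lit , id , lit , lit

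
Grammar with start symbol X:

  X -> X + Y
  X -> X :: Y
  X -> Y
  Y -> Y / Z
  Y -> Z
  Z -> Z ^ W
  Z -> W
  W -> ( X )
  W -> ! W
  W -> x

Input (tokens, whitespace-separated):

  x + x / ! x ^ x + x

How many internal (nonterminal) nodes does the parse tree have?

[X [X [X [Y [Z [W x]]]] + [Y [Y [Z [W x]]] / [Z [Z [W ! [W x]]] ^ [W x]]]] + [Y [Z [W x]]]]

18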